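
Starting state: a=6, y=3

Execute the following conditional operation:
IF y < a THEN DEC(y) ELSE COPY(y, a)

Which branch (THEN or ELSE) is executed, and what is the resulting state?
Branch: THEN, Final state: a=6, y=2

Evaluating condition: y < a
y = 3, a = 6
Condition is True, so THEN branch executes
After DEC(y): a=6, y=2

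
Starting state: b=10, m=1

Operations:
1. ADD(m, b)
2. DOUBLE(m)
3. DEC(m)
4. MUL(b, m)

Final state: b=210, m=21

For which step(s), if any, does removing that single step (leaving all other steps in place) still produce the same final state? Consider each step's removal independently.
None - removing any single step changes the final result

Testing removal of each single step:
Without step 1: final = b=10, m=1 (different)
Without step 2: final = b=100, m=10 (different)
Without step 3: final = b=220, m=22 (different)
Without step 4: final = b=10, m=21 (different)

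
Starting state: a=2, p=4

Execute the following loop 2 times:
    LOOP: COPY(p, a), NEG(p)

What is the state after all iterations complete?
a=2, p=-2

Iteration trace:
Start: a=2, p=4
After iteration 1: a=2, p=-2
After iteration 2: a=2, p=-2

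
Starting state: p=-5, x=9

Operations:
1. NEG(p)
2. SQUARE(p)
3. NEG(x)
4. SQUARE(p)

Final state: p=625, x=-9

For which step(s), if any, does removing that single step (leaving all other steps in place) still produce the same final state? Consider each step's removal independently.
Step(s) 1

Testing removal of each single step:
Without step 1: final = p=625, x=-9 (same)
Without step 2: final = p=25, x=-9 (different)
Without step 3: final = p=625, x=9 (different)
Without step 4: final = p=25, x=-9 (different)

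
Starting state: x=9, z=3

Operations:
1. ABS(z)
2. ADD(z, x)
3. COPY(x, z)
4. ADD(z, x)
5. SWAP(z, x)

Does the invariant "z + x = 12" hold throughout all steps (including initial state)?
No, violated after step 2

The invariant is violated after step 2.

State at each step:
Initial: x=9, z=3
After step 1: x=9, z=3
After step 2: x=9, z=12
After step 3: x=12, z=12
After step 4: x=12, z=24
After step 5: x=24, z=12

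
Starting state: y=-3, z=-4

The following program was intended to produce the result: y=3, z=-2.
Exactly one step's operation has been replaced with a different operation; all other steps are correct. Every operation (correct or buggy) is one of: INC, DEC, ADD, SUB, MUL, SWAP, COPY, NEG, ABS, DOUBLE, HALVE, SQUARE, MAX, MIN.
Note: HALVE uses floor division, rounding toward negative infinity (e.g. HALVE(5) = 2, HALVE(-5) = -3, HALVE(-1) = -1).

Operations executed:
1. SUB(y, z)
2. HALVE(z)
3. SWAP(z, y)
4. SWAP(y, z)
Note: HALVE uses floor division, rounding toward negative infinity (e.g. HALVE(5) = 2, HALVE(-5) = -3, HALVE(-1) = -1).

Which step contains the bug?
Step 1

Trace with buggy code:
Initial: y=-3, z=-4
After step 1: y=1, z=-4
After step 2: y=1, z=-2
After step 3: y=-2, z=1
After step 4: y=1, z=-2
Actual final y=1, z=-2 ≠ expected y=3, z=-2.
Step 1 is the only position where a single-operation replacement can produce the expected result.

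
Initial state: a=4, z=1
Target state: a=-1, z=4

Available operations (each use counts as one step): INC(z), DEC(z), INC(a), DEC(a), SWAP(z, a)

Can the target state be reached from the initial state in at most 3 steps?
Yes

Path (3 steps): DEC(z) → DEC(z) → SWAP(z, a)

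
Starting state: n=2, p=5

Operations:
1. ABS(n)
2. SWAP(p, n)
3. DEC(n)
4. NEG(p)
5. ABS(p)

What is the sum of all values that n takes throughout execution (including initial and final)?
21

Values of n at each step:
Initial: n = 2
After step 1: n = 2
After step 2: n = 5
After step 3: n = 4
After step 4: n = 4
After step 5: n = 4
Sum = 2 + 2 + 5 + 4 + 4 + 4 = 21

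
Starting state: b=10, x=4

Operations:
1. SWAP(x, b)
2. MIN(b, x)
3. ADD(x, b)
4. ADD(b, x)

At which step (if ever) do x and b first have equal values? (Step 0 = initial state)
Never

x and b never become equal during execution.

Comparing values at each step:
Initial: x=4, b=10
After step 1: x=10, b=4
After step 2: x=10, b=4
After step 3: x=14, b=4
After step 4: x=14, b=18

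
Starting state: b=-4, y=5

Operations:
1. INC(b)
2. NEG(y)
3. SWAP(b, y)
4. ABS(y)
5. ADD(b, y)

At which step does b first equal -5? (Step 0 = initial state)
Step 3

Tracing b:
Initial: b = -4
After step 1: b = -3
After step 2: b = -3
After step 3: b = -5 ← first occurrence
After step 4: b = -5
After step 5: b = -2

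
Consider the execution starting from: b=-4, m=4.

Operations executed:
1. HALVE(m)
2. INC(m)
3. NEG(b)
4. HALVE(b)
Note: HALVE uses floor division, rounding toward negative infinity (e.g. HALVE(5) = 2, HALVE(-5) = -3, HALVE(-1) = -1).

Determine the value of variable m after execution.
m = 3

Tracing execution:
Step 1: HALVE(m) → m = 2
Step 2: INC(m) → m = 3
Step 3: NEG(b) → m = 3
Step 4: HALVE(b) → m = 3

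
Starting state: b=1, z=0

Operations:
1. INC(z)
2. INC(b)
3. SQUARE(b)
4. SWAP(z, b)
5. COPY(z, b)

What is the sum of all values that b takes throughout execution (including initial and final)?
10

Values of b at each step:
Initial: b = 1
After step 1: b = 1
After step 2: b = 2
After step 3: b = 4
After step 4: b = 1
After step 5: b = 1
Sum = 1 + 1 + 2 + 4 + 1 + 1 = 10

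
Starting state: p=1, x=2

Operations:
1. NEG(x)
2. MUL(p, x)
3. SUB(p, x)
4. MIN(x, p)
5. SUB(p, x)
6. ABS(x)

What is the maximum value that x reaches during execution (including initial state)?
2

Values of x at each step:
Initial: x = 2 ← maximum
After step 1: x = -2
After step 2: x = -2
After step 3: x = -2
After step 4: x = -2
After step 5: x = -2
After step 6: x = 2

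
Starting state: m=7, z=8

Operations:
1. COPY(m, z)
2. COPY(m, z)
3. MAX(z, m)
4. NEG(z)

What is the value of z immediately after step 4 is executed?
z = -8

Tracing z through execution:
Initial: z = 8
After step 1 (COPY(m, z)): z = 8
After step 2 (COPY(m, z)): z = 8
After step 3 (MAX(z, m)): z = 8
After step 4 (NEG(z)): z = -8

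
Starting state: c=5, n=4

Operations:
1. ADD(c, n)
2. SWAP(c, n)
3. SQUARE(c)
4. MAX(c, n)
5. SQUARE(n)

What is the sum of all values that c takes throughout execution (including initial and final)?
66

Values of c at each step:
Initial: c = 5
After step 1: c = 9
After step 2: c = 4
After step 3: c = 16
After step 4: c = 16
After step 5: c = 16
Sum = 5 + 9 + 4 + 16 + 16 + 16 = 66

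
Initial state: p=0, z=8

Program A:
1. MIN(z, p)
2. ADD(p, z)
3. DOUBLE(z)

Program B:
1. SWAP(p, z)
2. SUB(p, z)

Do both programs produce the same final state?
No

Program A final state: p=0, z=0
Program B final state: p=8, z=0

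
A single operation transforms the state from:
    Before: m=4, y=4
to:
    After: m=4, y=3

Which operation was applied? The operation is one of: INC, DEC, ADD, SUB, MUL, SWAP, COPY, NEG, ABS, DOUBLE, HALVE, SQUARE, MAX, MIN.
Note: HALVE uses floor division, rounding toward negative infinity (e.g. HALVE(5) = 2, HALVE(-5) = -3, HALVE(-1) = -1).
DEC(y)

Analyzing the change:
Before: m=4, y=4
After: m=4, y=3
Variable y changed from 4 to 3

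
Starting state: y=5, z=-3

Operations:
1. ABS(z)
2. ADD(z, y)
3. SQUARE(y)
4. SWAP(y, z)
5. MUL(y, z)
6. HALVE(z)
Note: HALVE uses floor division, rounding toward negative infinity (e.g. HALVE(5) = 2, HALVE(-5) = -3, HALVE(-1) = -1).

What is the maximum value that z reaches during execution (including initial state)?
25

Values of z at each step:
Initial: z = -3
After step 1: z = 3
After step 2: z = 8
After step 3: z = 8
After step 4: z = 25 ← maximum
After step 5: z = 25
After step 6: z = 12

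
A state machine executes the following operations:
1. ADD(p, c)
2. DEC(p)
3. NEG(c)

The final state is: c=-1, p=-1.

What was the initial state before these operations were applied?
c=1, p=-1

Working backwards:
Final state: c=-1, p=-1
Before step 3 (NEG(c)): c=1, p=-1
Before step 2 (DEC(p)): c=1, p=0
Before step 1 (ADD(p, c)): c=1, p=-1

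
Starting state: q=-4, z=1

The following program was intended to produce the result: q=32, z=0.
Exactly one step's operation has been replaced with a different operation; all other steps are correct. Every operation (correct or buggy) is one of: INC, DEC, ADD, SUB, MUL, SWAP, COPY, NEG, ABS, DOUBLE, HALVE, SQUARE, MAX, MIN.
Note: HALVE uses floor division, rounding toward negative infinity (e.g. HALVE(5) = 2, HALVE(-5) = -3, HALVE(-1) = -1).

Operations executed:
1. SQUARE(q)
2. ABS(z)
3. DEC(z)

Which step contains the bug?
Step 2

Trace with buggy code:
Initial: q=-4, z=1
After step 1: q=16, z=1
After step 2: q=16, z=1
After step 3: q=16, z=0
Actual final q=16, z=0 ≠ expected q=32, z=0.
Step 2 is the only position where a single-operation replacement can produce the expected result.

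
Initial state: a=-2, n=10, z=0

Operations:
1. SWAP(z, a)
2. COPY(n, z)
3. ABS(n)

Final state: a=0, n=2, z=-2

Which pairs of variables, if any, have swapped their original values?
(a, z)

Comparing initial and final values:
a: -2 → 0
z: 0 → -2
n: 10 → 2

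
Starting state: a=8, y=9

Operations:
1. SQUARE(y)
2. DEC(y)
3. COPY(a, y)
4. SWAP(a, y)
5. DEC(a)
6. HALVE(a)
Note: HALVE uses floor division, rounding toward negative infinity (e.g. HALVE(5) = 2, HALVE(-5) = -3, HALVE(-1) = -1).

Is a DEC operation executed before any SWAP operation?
Yes

First DEC: step 2
First SWAP: step 4
Since 2 < 4, DEC comes first.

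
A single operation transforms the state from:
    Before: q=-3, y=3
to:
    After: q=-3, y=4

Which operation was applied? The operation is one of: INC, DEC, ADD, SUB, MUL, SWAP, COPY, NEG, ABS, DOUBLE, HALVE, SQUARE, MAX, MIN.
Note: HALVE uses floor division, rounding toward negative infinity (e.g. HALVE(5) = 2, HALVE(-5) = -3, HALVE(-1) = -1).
INC(y)

Analyzing the change:
Before: q=-3, y=3
After: q=-3, y=4
Variable y changed from 3 to 4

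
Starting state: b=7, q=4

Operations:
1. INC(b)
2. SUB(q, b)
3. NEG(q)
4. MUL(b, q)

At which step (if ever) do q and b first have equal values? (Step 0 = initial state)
Never

q and b never become equal during execution.

Comparing values at each step:
Initial: q=4, b=7
After step 1: q=4, b=8
After step 2: q=-4, b=8
After step 3: q=4, b=8
After step 4: q=4, b=32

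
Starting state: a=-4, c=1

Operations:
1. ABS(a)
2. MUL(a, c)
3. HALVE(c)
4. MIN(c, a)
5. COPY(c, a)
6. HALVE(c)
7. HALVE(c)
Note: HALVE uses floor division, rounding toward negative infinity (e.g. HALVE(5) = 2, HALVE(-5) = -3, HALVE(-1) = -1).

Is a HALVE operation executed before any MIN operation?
Yes

First HALVE: step 3
First MIN: step 4
Since 3 < 4, HALVE comes first.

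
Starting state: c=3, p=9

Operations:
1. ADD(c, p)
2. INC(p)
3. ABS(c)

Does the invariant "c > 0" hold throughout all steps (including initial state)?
Yes

The invariant holds at every step.

State at each step:
Initial: c=3, p=9
After step 1: c=12, p=9
After step 2: c=12, p=10
After step 3: c=12, p=10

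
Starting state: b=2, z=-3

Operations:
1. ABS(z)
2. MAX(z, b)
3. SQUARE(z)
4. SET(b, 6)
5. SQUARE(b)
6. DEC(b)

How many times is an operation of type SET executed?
1

Counting SET operations:
Step 4: SET(b, 6) ← SET
Total: 1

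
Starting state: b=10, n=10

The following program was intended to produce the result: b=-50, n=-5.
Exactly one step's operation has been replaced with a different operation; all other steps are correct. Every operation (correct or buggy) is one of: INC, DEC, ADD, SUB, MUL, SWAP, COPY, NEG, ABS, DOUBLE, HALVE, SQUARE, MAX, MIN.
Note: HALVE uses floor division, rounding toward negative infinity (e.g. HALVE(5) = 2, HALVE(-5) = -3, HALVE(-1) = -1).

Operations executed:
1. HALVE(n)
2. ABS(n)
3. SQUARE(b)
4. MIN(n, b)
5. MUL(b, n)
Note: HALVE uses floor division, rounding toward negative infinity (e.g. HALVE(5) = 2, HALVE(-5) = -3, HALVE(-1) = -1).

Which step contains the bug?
Step 3

Trace with buggy code:
Initial: b=10, n=10
After step 1: b=10, n=5
After step 2: b=10, n=5
After step 3: b=100, n=5
After step 4: b=100, n=5
After step 5: b=500, n=5
Actual final b=500, n=5 ≠ expected b=-50, n=-5.
Step 3 is the only position where a single-operation replacement can produce the expected result.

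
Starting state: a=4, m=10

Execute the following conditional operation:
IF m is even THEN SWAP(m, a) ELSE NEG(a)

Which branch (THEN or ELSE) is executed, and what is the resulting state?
Branch: THEN, Final state: a=10, m=4

Evaluating condition: m is even
Condition is True, so THEN branch executes
After SWAP(m, a): a=10, m=4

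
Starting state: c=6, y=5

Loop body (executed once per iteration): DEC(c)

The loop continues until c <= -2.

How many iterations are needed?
8

Tracing iterations:
Initial: c=6, y=5
After iteration 1: c=5, y=5
After iteration 2: c=4, y=5
After iteration 3: c=3, y=5
After iteration 4: c=2, y=5
After iteration 5: c=1, y=5
After iteration 6: c=0, y=5
After iteration 7: c=-1, y=5
After iteration 8: c=-2, y=5
c <= -2 now holds, so the loop exits after 8 iterations.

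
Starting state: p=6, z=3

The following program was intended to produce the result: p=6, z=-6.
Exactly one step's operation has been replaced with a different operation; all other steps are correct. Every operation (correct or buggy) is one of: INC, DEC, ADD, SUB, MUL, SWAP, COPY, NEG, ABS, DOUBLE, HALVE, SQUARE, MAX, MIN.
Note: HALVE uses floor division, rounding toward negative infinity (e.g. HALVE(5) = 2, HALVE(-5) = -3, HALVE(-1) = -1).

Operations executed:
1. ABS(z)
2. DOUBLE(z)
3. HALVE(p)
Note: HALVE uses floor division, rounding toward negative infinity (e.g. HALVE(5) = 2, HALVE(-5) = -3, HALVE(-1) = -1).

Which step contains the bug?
Step 3

Trace with buggy code:
Initial: p=6, z=3
After step 1: p=6, z=3
After step 2: p=6, z=6
After step 3: p=3, z=6
Actual final p=3, z=6 ≠ expected p=6, z=-6.
Step 3 is the only position where a single-operation replacement can produce the expected result.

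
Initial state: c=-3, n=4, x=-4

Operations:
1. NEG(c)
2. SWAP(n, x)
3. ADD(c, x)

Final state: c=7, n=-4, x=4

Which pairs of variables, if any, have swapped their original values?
(n, x)

Comparing initial and final values:
c: -3 → 7
n: 4 → -4
x: -4 → 4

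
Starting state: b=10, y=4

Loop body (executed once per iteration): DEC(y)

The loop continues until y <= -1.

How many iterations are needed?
5

Tracing iterations:
Initial: b=10, y=4
After iteration 1: b=10, y=3
After iteration 2: b=10, y=2
After iteration 3: b=10, y=1
After iteration 4: b=10, y=0
After iteration 5: b=10, y=-1
y <= -1 now holds, so the loop exits after 5 iterations.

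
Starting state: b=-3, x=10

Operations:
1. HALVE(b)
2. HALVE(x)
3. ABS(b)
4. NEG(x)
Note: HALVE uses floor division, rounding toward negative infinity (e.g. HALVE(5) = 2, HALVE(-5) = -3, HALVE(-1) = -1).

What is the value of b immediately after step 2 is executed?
b = -2

Tracing b through execution:
Initial: b = -3
After step 1 (HALVE(b)): b = -2
After step 2 (HALVE(x)): b = -2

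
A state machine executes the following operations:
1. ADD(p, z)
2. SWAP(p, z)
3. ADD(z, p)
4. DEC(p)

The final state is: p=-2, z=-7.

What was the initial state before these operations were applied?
p=-5, z=-1

Working backwards:
Final state: p=-2, z=-7
Before step 4 (DEC(p)): p=-1, z=-7
Before step 3 (ADD(z, p)): p=-1, z=-6
Before step 2 (SWAP(p, z)): p=-6, z=-1
Before step 1 (ADD(p, z)): p=-5, z=-1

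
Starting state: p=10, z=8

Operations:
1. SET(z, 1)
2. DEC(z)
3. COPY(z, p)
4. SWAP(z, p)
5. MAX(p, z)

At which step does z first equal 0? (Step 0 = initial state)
Step 2

Tracing z:
Initial: z = 8
After step 1: z = 1
After step 2: z = 0 ← first occurrence
After step 3: z = 10
After step 4: z = 10
After step 5: z = 10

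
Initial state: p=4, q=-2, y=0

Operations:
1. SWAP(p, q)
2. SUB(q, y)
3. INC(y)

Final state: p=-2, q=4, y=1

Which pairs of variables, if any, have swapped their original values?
(q, p)

Comparing initial and final values:
y: 0 → 1
q: -2 → 4
p: 4 → -2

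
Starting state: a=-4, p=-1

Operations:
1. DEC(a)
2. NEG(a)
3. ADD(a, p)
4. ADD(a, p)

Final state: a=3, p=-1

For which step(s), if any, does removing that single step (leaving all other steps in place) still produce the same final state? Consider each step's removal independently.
None - removing any single step changes the final result

Testing removal of each single step:
Without step 1: final = a=2, p=-1 (different)
Without step 2: final = a=-7, p=-1 (different)
Without step 3: final = a=4, p=-1 (different)
Without step 4: final = a=4, p=-1 (different)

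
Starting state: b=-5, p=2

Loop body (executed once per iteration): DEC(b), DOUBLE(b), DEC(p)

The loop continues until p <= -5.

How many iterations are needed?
7

Tracing iterations:
Initial: b=-5, p=2
After iteration 1: b=-12, p=1
After iteration 2: b=-26, p=0
After iteration 3: b=-54, p=-1
After iteration 4: b=-110, p=-2
After iteration 5: b=-222, p=-3
After iteration 6: b=-446, p=-4
After iteration 7: b=-894, p=-5
p <= -5 now holds, so the loop exits after 7 iterations.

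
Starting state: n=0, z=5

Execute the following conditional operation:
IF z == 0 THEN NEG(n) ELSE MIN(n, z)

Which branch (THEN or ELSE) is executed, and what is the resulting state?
Branch: ELSE, Final state: n=0, z=5

Evaluating condition: z == 0
z = 5
Condition is False, so ELSE branch executes
After MIN(n, z): n=0, z=5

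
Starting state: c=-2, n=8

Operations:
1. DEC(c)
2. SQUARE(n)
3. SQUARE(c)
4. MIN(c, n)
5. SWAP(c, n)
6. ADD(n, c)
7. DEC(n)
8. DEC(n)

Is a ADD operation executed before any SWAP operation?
No

First ADD: step 6
First SWAP: step 5
Since 6 > 5, SWAP comes first.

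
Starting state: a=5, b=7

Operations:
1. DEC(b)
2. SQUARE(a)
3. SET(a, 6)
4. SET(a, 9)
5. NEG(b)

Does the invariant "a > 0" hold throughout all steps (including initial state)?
Yes

The invariant holds at every step.

State at each step:
Initial: a=5, b=7
After step 1: a=5, b=6
After step 2: a=25, b=6
After step 3: a=6, b=6
After step 4: a=9, b=6
After step 5: a=9, b=-6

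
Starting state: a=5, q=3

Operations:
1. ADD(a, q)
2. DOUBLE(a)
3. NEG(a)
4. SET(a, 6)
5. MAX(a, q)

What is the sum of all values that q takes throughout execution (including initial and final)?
18

Values of q at each step:
Initial: q = 3
After step 1: q = 3
After step 2: q = 3
After step 3: q = 3
After step 4: q = 3
After step 5: q = 3
Sum = 3 + 3 + 3 + 3 + 3 + 3 = 18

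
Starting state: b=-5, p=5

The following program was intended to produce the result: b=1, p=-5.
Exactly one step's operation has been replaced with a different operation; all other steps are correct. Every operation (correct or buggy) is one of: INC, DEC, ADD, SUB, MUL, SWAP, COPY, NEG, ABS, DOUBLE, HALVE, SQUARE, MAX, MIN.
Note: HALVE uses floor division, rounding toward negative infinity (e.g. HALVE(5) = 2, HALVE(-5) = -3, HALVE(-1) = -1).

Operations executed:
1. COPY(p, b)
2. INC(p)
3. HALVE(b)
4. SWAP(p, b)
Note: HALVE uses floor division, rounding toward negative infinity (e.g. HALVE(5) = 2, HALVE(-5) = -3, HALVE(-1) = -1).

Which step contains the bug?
Step 3

Trace with buggy code:
Initial: b=-5, p=5
After step 1: b=-5, p=-5
After step 2: b=-5, p=-4
After step 3: b=-3, p=-4
After step 4: b=-4, p=-3
Actual final b=-4, p=-3 ≠ expected b=1, p=-5.
Step 3 is the only position where a single-operation replacement can produce the expected result.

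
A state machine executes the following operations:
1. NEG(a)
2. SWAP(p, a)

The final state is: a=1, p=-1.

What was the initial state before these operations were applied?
a=1, p=1

Working backwards:
Final state: a=1, p=-1
Before step 2 (SWAP(p, a)): a=-1, p=1
Before step 1 (NEG(a)): a=1, p=1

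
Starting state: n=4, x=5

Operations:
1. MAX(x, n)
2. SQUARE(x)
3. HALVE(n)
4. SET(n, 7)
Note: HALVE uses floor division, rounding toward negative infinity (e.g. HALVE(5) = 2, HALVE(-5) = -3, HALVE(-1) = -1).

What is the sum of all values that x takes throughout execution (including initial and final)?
85

Values of x at each step:
Initial: x = 5
After step 1: x = 5
After step 2: x = 25
After step 3: x = 25
After step 4: x = 25
Sum = 5 + 5 + 25 + 25 + 25 = 85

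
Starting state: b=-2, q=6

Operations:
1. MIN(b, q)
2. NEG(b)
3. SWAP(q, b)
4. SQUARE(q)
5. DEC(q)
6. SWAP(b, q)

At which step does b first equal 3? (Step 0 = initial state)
Step 6

Tracing b:
Initial: b = -2
After step 1: b = -2
After step 2: b = 2
After step 3: b = 6
After step 4: b = 6
After step 5: b = 6
After step 6: b = 3 ← first occurrence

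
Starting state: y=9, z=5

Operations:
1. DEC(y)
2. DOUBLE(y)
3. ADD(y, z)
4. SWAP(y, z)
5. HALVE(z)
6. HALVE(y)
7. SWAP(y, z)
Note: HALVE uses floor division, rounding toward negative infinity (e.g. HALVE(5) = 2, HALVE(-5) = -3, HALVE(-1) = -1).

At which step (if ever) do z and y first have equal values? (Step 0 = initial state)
Never

z and y never become equal during execution.

Comparing values at each step:
Initial: z=5, y=9
After step 1: z=5, y=8
After step 2: z=5, y=16
After step 3: z=5, y=21
After step 4: z=21, y=5
After step 5: z=10, y=5
After step 6: z=10, y=2
After step 7: z=2, y=10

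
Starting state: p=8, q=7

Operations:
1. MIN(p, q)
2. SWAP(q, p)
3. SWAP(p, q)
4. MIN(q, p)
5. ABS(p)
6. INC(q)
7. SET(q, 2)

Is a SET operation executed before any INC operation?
No

First SET: step 7
First INC: step 6
Since 7 > 6, INC comes first.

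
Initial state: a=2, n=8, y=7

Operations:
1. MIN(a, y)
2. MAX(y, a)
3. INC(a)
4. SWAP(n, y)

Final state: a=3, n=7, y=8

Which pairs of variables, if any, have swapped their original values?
(n, y)

Comparing initial and final values:
n: 8 → 7
y: 7 → 8
a: 2 → 3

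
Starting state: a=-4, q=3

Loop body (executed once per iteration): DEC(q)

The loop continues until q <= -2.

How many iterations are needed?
5

Tracing iterations:
Initial: a=-4, q=3
After iteration 1: a=-4, q=2
After iteration 2: a=-4, q=1
After iteration 3: a=-4, q=0
After iteration 4: a=-4, q=-1
After iteration 5: a=-4, q=-2
q <= -2 now holds, so the loop exits after 5 iterations.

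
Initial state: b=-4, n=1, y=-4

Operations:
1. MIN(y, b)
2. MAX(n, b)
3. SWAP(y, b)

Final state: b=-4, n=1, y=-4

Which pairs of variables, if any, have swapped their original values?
None

Comparing initial and final values:
y: -4 → -4
b: -4 → -4
n: 1 → 1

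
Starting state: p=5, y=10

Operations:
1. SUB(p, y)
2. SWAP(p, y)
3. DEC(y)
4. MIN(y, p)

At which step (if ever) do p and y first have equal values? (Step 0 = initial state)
Never

p and y never become equal during execution.

Comparing values at each step:
Initial: p=5, y=10
After step 1: p=-5, y=10
After step 2: p=10, y=-5
After step 3: p=10, y=-6
After step 4: p=10, y=-6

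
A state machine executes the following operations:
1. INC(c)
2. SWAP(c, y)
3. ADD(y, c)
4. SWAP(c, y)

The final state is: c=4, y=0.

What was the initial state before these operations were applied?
c=3, y=0

Working backwards:
Final state: c=4, y=0
Before step 4 (SWAP(c, y)): c=0, y=4
Before step 3 (ADD(y, c)): c=0, y=4
Before step 2 (SWAP(c, y)): c=4, y=0
Before step 1 (INC(c)): c=3, y=0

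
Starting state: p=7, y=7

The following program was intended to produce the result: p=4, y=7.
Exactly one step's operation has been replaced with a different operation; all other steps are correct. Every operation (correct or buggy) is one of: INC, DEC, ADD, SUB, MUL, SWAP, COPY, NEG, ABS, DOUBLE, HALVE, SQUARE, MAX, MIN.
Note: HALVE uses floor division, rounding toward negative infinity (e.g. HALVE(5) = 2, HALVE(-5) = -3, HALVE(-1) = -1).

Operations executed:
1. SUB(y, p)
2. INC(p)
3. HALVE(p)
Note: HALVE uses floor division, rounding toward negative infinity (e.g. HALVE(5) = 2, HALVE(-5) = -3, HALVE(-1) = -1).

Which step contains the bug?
Step 1

Trace with buggy code:
Initial: p=7, y=7
After step 1: p=7, y=0
After step 2: p=8, y=0
After step 3: p=4, y=0
Actual final p=4, y=0 ≠ expected p=4, y=7.
Step 1 is the only position where a single-operation replacement can produce the expected result.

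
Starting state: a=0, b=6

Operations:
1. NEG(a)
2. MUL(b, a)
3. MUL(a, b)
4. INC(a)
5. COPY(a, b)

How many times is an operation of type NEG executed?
1

Counting NEG operations:
Step 1: NEG(a) ← NEG
Total: 1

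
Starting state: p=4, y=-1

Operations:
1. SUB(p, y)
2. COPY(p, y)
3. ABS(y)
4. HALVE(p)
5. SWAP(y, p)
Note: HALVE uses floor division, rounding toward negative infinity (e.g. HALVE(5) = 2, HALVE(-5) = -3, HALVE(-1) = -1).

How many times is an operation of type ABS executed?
1

Counting ABS operations:
Step 3: ABS(y) ← ABS
Total: 1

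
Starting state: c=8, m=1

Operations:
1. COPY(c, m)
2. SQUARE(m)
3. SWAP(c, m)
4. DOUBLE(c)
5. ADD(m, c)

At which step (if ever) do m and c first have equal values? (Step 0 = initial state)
Step 1

m and c first become equal after step 1.

Comparing values at each step:
Initial: m=1, c=8
After step 1: m=1, c=1 ← equal!
After step 2: m=1, c=1 ← equal!
After step 3: m=1, c=1 ← equal!
After step 4: m=1, c=2
After step 5: m=3, c=2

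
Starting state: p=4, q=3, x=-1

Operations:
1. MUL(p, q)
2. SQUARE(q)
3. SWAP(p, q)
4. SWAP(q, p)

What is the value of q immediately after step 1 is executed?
q = 3

Tracing q through execution:
Initial: q = 3
After step 1 (MUL(p, q)): q = 3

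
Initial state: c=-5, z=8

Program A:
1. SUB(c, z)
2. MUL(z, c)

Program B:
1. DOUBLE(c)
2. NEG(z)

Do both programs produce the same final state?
No

Program A final state: c=-13, z=-104
Program B final state: c=-10, z=-8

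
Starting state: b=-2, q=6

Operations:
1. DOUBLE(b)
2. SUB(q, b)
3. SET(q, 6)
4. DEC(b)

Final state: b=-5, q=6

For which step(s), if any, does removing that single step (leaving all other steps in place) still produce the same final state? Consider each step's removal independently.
Step(s) 2

Testing removal of each single step:
Without step 1: final = b=-3, q=6 (different)
Without step 2: final = b=-5, q=6 (same)
Without step 3: final = b=-5, q=10 (different)
Without step 4: final = b=-4, q=6 (different)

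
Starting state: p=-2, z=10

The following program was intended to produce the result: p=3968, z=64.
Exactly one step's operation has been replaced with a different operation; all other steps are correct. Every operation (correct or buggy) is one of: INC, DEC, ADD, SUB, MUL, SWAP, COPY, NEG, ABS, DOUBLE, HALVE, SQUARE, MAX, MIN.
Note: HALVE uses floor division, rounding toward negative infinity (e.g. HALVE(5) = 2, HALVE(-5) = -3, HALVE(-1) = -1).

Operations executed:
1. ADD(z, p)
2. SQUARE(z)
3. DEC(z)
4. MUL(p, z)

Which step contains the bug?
Step 3

Trace with buggy code:
Initial: p=-2, z=10
After step 1: p=-2, z=8
After step 2: p=-2, z=64
After step 3: p=-2, z=63
After step 4: p=-126, z=63
Actual final p=-126, z=63 ≠ expected p=3968, z=64.
Step 3 is the only position where a single-operation replacement can produce the expected result.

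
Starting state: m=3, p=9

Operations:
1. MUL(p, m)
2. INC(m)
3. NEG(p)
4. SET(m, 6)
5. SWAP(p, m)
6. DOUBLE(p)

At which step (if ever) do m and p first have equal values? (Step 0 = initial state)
Never

m and p never become equal during execution.

Comparing values at each step:
Initial: m=3, p=9
After step 1: m=3, p=27
After step 2: m=4, p=27
After step 3: m=4, p=-27
After step 4: m=6, p=-27
After step 5: m=-27, p=6
After step 6: m=-27, p=12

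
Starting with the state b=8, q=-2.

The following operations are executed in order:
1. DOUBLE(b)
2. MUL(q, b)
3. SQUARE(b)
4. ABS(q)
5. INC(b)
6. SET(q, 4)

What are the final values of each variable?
{b: 257, q: 4}

Step-by-step execution:
Initial: b=8, q=-2
After step 1 (DOUBLE(b)): b=16, q=-2
After step 2 (MUL(q, b)): b=16, q=-32
After step 3 (SQUARE(b)): b=256, q=-32
After step 4 (ABS(q)): b=256, q=32
After step 5 (INC(b)): b=257, q=32
After step 6 (SET(q, 4)): b=257, q=4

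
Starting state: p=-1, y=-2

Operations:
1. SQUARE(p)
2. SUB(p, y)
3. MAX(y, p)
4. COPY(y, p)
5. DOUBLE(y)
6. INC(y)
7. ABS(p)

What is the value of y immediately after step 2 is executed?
y = -2

Tracing y through execution:
Initial: y = -2
After step 1 (SQUARE(p)): y = -2
After step 2 (SUB(p, y)): y = -2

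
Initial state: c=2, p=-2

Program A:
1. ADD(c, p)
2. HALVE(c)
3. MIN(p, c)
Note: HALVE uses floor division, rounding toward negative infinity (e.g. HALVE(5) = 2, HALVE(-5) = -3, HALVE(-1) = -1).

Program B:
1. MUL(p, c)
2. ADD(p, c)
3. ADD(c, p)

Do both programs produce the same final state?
Yes

Program A final state: c=0, p=-2
Program B final state: c=0, p=-2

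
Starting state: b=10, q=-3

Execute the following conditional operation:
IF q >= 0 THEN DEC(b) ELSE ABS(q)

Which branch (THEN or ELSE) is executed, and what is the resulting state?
Branch: ELSE, Final state: b=10, q=3

Evaluating condition: q >= 0
q = -3
Condition is False, so ELSE branch executes
After ABS(q): b=10, q=3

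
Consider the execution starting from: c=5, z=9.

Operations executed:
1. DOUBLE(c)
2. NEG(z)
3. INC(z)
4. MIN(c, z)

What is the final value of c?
c = -8

Tracing execution:
Step 1: DOUBLE(c) → c = 10
Step 2: NEG(z) → c = 10
Step 3: INC(z) → c = 10
Step 4: MIN(c, z) → c = -8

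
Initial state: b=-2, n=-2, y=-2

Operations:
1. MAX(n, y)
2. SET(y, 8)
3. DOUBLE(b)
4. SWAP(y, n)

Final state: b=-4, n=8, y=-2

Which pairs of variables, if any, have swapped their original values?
None

Comparing initial and final values:
y: -2 → -2
n: -2 → 8
b: -2 → -4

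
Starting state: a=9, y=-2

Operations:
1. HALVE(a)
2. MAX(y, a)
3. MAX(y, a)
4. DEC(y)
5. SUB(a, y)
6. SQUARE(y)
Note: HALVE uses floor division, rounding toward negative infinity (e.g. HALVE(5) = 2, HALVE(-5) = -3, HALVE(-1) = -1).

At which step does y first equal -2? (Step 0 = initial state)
Step 0

Tracing y:
Initial: y = -2 ← first occurrence
After step 1: y = -2
After step 2: y = 4
After step 3: y = 4
After step 4: y = 3
After step 5: y = 3
After step 6: y = 9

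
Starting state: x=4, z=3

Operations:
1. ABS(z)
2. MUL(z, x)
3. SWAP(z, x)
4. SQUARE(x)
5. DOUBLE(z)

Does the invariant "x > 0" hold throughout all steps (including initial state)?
Yes

The invariant holds at every step.

State at each step:
Initial: x=4, z=3
After step 1: x=4, z=3
After step 2: x=4, z=12
After step 3: x=12, z=4
After step 4: x=144, z=4
After step 5: x=144, z=8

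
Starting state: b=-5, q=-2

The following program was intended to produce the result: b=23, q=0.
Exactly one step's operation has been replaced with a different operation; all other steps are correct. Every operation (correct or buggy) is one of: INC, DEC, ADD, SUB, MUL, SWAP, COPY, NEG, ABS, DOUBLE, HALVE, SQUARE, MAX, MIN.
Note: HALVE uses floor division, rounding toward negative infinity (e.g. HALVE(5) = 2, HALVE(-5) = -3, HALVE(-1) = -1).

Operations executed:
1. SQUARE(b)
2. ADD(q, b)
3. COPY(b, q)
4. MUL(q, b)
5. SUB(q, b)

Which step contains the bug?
Step 4

Trace with buggy code:
Initial: b=-5, q=-2
After step 1: b=25, q=-2
After step 2: b=25, q=23
After step 3: b=23, q=23
After step 4: b=23, q=529
After step 5: b=23, q=506
Actual final b=23, q=506 ≠ expected b=23, q=0.
Step 4 is the only position where a single-operation replacement can produce the expected result.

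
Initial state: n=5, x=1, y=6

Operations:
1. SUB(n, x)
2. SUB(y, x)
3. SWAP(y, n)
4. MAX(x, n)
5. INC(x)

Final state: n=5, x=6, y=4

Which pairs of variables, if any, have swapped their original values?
None

Comparing initial and final values:
n: 5 → 5
y: 6 → 4
x: 1 → 6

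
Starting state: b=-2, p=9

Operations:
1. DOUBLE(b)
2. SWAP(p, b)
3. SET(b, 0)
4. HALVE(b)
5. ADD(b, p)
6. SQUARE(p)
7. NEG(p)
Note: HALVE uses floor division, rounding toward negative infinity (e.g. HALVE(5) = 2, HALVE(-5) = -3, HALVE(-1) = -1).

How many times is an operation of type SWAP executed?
1

Counting SWAP operations:
Step 2: SWAP(p, b) ← SWAP
Total: 1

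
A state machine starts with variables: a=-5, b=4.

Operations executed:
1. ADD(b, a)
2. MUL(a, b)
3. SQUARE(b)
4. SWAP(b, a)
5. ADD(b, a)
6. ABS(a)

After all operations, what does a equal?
a = 1

Tracing execution:
Step 1: ADD(b, a) → a = -5
Step 2: MUL(a, b) → a = 5
Step 3: SQUARE(b) → a = 5
Step 4: SWAP(b, a) → a = 1
Step 5: ADD(b, a) → a = 1
Step 6: ABS(a) → a = 1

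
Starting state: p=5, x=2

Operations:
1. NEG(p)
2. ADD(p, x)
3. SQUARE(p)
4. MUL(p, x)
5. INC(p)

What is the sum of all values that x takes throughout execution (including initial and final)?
12

Values of x at each step:
Initial: x = 2
After step 1: x = 2
After step 2: x = 2
After step 3: x = 2
After step 4: x = 2
After step 5: x = 2
Sum = 2 + 2 + 2 + 2 + 2 + 2 = 12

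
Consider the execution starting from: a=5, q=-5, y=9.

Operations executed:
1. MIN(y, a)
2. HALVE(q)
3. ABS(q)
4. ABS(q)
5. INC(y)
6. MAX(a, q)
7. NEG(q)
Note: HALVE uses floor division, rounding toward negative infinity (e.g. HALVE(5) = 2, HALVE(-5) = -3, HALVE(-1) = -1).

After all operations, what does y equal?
y = 6

Tracing execution:
Step 1: MIN(y, a) → y = 5
Step 2: HALVE(q) → y = 5
Step 3: ABS(q) → y = 5
Step 4: ABS(q) → y = 5
Step 5: INC(y) → y = 6
Step 6: MAX(a, q) → y = 6
Step 7: NEG(q) → y = 6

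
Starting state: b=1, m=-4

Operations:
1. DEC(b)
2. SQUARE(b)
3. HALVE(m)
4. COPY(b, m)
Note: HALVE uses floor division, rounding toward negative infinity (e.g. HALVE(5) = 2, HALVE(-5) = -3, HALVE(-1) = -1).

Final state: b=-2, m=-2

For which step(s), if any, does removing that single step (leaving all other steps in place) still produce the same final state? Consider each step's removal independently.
Step(s) 1, 2

Testing removal of each single step:
Without step 1: final = b=-2, m=-2 (same)
Without step 2: final = b=-2, m=-2 (same)
Without step 3: final = b=-4, m=-4 (different)
Without step 4: final = b=0, m=-2 (different)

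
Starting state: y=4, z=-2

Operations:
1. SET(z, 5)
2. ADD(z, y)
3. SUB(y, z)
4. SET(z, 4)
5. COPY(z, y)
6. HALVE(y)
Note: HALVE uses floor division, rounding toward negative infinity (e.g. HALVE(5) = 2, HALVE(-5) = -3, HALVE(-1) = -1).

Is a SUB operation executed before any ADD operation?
No

First SUB: step 3
First ADD: step 2
Since 3 > 2, ADD comes first.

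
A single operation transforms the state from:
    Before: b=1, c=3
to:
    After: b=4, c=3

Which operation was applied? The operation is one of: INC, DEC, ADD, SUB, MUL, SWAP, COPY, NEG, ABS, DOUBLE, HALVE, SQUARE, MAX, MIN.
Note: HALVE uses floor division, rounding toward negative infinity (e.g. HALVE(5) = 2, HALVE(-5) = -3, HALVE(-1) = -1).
ADD(b, c)

Analyzing the change:
Before: b=1, c=3
After: b=4, c=3
Variable b changed from 1 to 4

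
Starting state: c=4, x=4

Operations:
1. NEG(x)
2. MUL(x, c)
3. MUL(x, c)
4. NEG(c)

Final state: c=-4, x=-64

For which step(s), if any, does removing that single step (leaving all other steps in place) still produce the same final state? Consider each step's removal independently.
None - removing any single step changes the final result

Testing removal of each single step:
Without step 1: final = c=-4, x=64 (different)
Without step 2: final = c=-4, x=-16 (different)
Without step 3: final = c=-4, x=-16 (different)
Without step 4: final = c=4, x=-64 (different)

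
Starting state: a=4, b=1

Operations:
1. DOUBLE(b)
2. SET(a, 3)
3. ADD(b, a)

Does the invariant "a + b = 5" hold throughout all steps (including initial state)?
No, violated after step 1

The invariant is violated after step 1.

State at each step:
Initial: a=4, b=1
After step 1: a=4, b=2
After step 2: a=3, b=2
After step 3: a=3, b=5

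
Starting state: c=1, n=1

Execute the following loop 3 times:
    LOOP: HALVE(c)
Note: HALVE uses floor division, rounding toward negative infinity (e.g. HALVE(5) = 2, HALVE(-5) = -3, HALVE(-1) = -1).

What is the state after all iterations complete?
c=0, n=1

Iteration trace:
Start: c=1, n=1
After iteration 1: c=0, n=1
After iteration 2: c=0, n=1
After iteration 3: c=0, n=1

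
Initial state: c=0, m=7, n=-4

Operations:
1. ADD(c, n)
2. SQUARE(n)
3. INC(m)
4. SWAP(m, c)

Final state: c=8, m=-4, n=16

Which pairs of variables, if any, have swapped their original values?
None

Comparing initial and final values:
m: 7 → -4
n: -4 → 16
c: 0 → 8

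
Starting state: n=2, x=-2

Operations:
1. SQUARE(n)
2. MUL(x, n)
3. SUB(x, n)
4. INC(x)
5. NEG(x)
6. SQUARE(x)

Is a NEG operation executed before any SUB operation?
No

First NEG: step 5
First SUB: step 3
Since 5 > 3, SUB comes first.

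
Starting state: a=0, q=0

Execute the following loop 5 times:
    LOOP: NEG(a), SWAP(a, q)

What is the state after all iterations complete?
a=0, q=0

Iteration trace:
Start: a=0, q=0
After iteration 1: a=0, q=0
After iteration 2: a=0, q=0
After iteration 3: a=0, q=0
After iteration 4: a=0, q=0
After iteration 5: a=0, q=0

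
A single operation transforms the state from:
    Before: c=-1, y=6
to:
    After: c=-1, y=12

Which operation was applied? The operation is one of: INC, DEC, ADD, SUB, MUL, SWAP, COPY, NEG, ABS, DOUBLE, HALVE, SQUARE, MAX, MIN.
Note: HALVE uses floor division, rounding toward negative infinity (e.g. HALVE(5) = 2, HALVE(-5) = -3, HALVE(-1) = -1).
DOUBLE(y)

Analyzing the change:
Before: c=-1, y=6
After: c=-1, y=12
Variable y changed from 6 to 12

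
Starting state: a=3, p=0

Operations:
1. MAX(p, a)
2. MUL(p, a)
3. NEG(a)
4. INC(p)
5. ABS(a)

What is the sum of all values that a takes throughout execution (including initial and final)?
6

Values of a at each step:
Initial: a = 3
After step 1: a = 3
After step 2: a = 3
After step 3: a = -3
After step 4: a = -3
After step 5: a = 3
Sum = 3 + 3 + 3 + -3 + -3 + 3 = 6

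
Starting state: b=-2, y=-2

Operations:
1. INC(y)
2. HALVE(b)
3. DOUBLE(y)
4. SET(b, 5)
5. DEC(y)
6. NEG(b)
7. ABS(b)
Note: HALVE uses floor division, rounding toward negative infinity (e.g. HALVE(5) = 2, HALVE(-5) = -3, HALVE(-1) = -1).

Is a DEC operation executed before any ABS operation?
Yes

First DEC: step 5
First ABS: step 7
Since 5 < 7, DEC comes first.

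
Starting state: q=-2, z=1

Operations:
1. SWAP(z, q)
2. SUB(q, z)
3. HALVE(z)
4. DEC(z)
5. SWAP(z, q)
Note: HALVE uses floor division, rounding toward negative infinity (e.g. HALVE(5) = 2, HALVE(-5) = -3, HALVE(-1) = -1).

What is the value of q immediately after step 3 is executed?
q = 3

Tracing q through execution:
Initial: q = -2
After step 1 (SWAP(z, q)): q = 1
After step 2 (SUB(q, z)): q = 3
After step 3 (HALVE(z)): q = 3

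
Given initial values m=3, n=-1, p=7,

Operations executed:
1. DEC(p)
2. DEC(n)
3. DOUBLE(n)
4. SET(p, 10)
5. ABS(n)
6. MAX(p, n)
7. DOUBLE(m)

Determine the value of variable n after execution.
n = 4

Tracing execution:
Step 1: DEC(p) → n = -1
Step 2: DEC(n) → n = -2
Step 3: DOUBLE(n) → n = -4
Step 4: SET(p, 10) → n = -4
Step 5: ABS(n) → n = 4
Step 6: MAX(p, n) → n = 4
Step 7: DOUBLE(m) → n = 4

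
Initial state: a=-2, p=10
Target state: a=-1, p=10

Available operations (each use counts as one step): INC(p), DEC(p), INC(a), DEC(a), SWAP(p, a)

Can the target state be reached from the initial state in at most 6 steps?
Yes

Path (1 step): INC(a)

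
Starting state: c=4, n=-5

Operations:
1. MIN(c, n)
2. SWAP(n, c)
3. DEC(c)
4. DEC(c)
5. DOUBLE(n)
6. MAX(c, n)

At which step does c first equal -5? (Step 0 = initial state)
Step 1

Tracing c:
Initial: c = 4
After step 1: c = -5 ← first occurrence
After step 2: c = -5
After step 3: c = -6
After step 4: c = -7
After step 5: c = -7
After step 6: c = -7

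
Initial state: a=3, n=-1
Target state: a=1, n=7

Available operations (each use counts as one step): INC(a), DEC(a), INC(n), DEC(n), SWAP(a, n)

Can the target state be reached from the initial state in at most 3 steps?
No

The target state cannot be reached within 3 steps.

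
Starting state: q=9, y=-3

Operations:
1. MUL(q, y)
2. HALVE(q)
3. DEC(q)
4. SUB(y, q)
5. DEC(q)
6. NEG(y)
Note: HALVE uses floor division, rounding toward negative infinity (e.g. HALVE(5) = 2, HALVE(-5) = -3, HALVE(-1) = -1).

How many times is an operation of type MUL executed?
1

Counting MUL operations:
Step 1: MUL(q, y) ← MUL
Total: 1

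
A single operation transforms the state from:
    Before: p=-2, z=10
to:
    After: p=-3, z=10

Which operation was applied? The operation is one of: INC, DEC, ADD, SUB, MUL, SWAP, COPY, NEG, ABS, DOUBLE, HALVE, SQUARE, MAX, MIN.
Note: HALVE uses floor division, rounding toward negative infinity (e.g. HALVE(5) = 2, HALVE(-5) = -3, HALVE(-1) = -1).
DEC(p)

Analyzing the change:
Before: p=-2, z=10
After: p=-3, z=10
Variable p changed from -2 to -3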